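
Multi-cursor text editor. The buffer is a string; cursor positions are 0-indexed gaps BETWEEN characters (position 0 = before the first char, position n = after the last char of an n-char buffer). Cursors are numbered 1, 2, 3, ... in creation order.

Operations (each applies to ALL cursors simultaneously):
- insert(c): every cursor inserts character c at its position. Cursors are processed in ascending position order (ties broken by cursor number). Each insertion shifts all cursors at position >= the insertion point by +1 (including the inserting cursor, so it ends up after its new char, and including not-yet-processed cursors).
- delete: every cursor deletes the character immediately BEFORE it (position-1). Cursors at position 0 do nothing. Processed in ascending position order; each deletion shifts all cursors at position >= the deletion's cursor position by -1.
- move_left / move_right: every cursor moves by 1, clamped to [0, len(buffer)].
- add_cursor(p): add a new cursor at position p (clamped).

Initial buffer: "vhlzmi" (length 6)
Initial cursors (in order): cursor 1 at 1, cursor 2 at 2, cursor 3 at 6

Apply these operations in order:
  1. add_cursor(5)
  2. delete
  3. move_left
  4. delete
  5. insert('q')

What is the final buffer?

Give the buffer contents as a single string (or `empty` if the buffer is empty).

After op 1 (add_cursor(5)): buffer="vhlzmi" (len 6), cursors c1@1 c2@2 c4@5 c3@6, authorship ......
After op 2 (delete): buffer="lz" (len 2), cursors c1@0 c2@0 c3@2 c4@2, authorship ..
After op 3 (move_left): buffer="lz" (len 2), cursors c1@0 c2@0 c3@1 c4@1, authorship ..
After op 4 (delete): buffer="z" (len 1), cursors c1@0 c2@0 c3@0 c4@0, authorship .
After op 5 (insert('q')): buffer="qqqqz" (len 5), cursors c1@4 c2@4 c3@4 c4@4, authorship 1234.

Answer: qqqqz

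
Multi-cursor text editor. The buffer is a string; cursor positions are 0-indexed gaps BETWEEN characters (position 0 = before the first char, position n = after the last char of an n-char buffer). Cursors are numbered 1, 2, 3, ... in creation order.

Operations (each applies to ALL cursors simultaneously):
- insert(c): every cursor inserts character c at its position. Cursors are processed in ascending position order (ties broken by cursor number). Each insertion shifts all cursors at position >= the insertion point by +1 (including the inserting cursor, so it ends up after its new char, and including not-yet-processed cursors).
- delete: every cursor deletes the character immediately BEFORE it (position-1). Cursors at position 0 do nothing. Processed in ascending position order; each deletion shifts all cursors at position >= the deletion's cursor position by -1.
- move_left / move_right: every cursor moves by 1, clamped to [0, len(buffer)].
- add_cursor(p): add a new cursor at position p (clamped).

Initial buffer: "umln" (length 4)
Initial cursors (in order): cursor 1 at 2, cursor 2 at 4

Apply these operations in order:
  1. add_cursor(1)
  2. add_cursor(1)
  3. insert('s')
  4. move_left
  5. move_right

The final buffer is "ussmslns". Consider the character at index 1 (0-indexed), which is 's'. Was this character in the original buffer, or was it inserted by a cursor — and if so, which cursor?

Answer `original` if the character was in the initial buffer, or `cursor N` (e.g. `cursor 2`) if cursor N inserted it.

Answer: cursor 3

Derivation:
After op 1 (add_cursor(1)): buffer="umln" (len 4), cursors c3@1 c1@2 c2@4, authorship ....
After op 2 (add_cursor(1)): buffer="umln" (len 4), cursors c3@1 c4@1 c1@2 c2@4, authorship ....
After op 3 (insert('s')): buffer="ussmslns" (len 8), cursors c3@3 c4@3 c1@5 c2@8, authorship .34.1..2
After op 4 (move_left): buffer="ussmslns" (len 8), cursors c3@2 c4@2 c1@4 c2@7, authorship .34.1..2
After op 5 (move_right): buffer="ussmslns" (len 8), cursors c3@3 c4@3 c1@5 c2@8, authorship .34.1..2
Authorship (.=original, N=cursor N): . 3 4 . 1 . . 2
Index 1: author = 3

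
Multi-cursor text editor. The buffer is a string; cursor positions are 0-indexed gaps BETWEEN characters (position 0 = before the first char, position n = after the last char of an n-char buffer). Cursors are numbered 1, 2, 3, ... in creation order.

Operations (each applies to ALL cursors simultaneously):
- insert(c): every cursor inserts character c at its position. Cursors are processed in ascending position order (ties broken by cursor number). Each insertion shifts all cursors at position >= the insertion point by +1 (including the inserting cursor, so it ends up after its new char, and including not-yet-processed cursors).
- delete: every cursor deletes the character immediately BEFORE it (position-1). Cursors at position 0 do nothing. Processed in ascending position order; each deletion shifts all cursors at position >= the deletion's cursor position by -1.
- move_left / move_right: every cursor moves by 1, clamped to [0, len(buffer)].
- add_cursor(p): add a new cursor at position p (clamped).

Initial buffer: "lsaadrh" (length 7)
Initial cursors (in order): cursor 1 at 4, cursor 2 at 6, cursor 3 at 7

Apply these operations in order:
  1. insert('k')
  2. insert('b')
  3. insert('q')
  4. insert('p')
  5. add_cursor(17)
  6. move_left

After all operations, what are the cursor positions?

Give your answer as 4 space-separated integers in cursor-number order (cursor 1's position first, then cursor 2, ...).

After op 1 (insert('k')): buffer="lsaakdrkhk" (len 10), cursors c1@5 c2@8 c3@10, authorship ....1..2.3
After op 2 (insert('b')): buffer="lsaakbdrkbhkb" (len 13), cursors c1@6 c2@10 c3@13, authorship ....11..22.33
After op 3 (insert('q')): buffer="lsaakbqdrkbqhkbq" (len 16), cursors c1@7 c2@12 c3@16, authorship ....111..222.333
After op 4 (insert('p')): buffer="lsaakbqpdrkbqphkbqp" (len 19), cursors c1@8 c2@14 c3@19, authorship ....1111..2222.3333
After op 5 (add_cursor(17)): buffer="lsaakbqpdrkbqphkbqp" (len 19), cursors c1@8 c2@14 c4@17 c3@19, authorship ....1111..2222.3333
After op 6 (move_left): buffer="lsaakbqpdrkbqphkbqp" (len 19), cursors c1@7 c2@13 c4@16 c3@18, authorship ....1111..2222.3333

Answer: 7 13 18 16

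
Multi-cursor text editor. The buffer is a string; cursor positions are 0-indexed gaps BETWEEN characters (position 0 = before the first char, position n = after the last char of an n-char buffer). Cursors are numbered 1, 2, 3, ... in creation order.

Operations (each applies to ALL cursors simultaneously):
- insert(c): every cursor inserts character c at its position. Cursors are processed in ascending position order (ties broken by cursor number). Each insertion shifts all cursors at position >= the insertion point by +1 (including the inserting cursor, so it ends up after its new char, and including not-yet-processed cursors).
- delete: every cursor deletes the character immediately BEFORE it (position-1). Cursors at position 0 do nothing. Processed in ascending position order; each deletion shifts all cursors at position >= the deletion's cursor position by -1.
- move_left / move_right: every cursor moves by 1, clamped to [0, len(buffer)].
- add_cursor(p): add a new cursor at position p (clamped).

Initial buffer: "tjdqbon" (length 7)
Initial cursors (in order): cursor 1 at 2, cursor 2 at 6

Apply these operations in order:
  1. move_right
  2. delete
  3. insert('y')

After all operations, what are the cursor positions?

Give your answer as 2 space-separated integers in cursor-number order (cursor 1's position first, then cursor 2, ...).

After op 1 (move_right): buffer="tjdqbon" (len 7), cursors c1@3 c2@7, authorship .......
After op 2 (delete): buffer="tjqbo" (len 5), cursors c1@2 c2@5, authorship .....
After op 3 (insert('y')): buffer="tjyqboy" (len 7), cursors c1@3 c2@7, authorship ..1...2

Answer: 3 7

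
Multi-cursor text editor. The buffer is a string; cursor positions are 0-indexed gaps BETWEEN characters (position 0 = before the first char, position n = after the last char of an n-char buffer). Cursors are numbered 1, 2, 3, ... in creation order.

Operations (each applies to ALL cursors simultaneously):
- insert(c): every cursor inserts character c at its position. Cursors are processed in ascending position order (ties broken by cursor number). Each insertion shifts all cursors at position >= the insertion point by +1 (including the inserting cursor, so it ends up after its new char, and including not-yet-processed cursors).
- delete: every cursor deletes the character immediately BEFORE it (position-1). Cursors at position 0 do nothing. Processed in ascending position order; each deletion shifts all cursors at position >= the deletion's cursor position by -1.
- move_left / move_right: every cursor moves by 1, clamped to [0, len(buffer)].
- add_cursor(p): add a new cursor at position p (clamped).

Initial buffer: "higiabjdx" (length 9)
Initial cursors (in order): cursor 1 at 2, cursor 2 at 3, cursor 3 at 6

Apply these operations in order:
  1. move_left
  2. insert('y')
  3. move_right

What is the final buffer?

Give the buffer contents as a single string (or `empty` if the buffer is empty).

After op 1 (move_left): buffer="higiabjdx" (len 9), cursors c1@1 c2@2 c3@5, authorship .........
After op 2 (insert('y')): buffer="hyiygiaybjdx" (len 12), cursors c1@2 c2@4 c3@8, authorship .1.2...3....
After op 3 (move_right): buffer="hyiygiaybjdx" (len 12), cursors c1@3 c2@5 c3@9, authorship .1.2...3....

Answer: hyiygiaybjdx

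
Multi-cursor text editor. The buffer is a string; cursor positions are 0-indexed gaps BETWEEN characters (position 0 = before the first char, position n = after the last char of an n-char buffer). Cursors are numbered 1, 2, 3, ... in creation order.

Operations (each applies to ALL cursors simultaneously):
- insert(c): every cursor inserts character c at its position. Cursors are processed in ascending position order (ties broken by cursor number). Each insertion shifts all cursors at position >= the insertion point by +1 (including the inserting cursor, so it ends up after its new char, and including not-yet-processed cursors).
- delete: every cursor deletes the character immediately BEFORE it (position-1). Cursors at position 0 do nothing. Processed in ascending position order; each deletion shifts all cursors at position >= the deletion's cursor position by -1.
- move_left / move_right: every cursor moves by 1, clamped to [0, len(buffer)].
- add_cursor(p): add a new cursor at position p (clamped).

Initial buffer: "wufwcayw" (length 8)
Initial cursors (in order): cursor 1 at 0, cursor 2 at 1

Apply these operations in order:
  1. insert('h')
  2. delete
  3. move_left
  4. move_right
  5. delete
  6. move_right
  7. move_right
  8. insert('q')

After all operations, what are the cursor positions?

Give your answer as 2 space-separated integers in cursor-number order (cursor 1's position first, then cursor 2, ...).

After op 1 (insert('h')): buffer="hwhufwcayw" (len 10), cursors c1@1 c2@3, authorship 1.2.......
After op 2 (delete): buffer="wufwcayw" (len 8), cursors c1@0 c2@1, authorship ........
After op 3 (move_left): buffer="wufwcayw" (len 8), cursors c1@0 c2@0, authorship ........
After op 4 (move_right): buffer="wufwcayw" (len 8), cursors c1@1 c2@1, authorship ........
After op 5 (delete): buffer="ufwcayw" (len 7), cursors c1@0 c2@0, authorship .......
After op 6 (move_right): buffer="ufwcayw" (len 7), cursors c1@1 c2@1, authorship .......
After op 7 (move_right): buffer="ufwcayw" (len 7), cursors c1@2 c2@2, authorship .......
After op 8 (insert('q')): buffer="ufqqwcayw" (len 9), cursors c1@4 c2@4, authorship ..12.....

Answer: 4 4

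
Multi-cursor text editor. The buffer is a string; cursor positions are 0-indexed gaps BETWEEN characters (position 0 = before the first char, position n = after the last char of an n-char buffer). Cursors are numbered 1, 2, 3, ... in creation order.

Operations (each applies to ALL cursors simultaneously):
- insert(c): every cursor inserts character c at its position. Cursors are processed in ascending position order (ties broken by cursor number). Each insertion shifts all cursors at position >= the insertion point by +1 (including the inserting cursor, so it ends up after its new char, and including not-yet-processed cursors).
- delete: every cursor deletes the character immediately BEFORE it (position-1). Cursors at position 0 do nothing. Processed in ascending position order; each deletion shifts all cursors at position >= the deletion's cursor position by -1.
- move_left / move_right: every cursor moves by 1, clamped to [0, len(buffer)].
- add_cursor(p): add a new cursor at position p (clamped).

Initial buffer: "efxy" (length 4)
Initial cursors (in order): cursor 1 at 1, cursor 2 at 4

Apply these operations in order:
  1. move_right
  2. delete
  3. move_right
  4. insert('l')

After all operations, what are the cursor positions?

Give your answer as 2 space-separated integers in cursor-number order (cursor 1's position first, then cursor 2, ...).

Answer: 4 4

Derivation:
After op 1 (move_right): buffer="efxy" (len 4), cursors c1@2 c2@4, authorship ....
After op 2 (delete): buffer="ex" (len 2), cursors c1@1 c2@2, authorship ..
After op 3 (move_right): buffer="ex" (len 2), cursors c1@2 c2@2, authorship ..
After op 4 (insert('l')): buffer="exll" (len 4), cursors c1@4 c2@4, authorship ..12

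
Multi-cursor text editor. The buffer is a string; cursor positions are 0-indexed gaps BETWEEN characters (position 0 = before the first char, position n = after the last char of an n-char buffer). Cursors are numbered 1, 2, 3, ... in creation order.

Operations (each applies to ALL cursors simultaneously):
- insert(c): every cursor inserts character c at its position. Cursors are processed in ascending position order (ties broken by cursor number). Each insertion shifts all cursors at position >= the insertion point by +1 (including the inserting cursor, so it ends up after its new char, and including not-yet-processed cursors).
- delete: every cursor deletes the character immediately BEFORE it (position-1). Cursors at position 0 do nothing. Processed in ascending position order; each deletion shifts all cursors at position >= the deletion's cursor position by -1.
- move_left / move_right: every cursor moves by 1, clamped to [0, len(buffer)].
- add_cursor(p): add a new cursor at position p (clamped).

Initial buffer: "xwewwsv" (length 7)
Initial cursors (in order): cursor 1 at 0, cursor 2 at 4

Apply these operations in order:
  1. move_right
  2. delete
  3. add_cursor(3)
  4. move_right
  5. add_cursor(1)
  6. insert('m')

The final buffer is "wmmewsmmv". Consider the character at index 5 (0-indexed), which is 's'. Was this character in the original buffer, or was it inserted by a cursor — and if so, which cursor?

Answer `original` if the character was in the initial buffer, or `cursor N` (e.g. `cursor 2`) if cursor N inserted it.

Answer: original

Derivation:
After op 1 (move_right): buffer="xwewwsv" (len 7), cursors c1@1 c2@5, authorship .......
After op 2 (delete): buffer="wewsv" (len 5), cursors c1@0 c2@3, authorship .....
After op 3 (add_cursor(3)): buffer="wewsv" (len 5), cursors c1@0 c2@3 c3@3, authorship .....
After op 4 (move_right): buffer="wewsv" (len 5), cursors c1@1 c2@4 c3@4, authorship .....
After op 5 (add_cursor(1)): buffer="wewsv" (len 5), cursors c1@1 c4@1 c2@4 c3@4, authorship .....
After op 6 (insert('m')): buffer="wmmewsmmv" (len 9), cursors c1@3 c4@3 c2@8 c3@8, authorship .14...23.
Authorship (.=original, N=cursor N): . 1 4 . . . 2 3 .
Index 5: author = original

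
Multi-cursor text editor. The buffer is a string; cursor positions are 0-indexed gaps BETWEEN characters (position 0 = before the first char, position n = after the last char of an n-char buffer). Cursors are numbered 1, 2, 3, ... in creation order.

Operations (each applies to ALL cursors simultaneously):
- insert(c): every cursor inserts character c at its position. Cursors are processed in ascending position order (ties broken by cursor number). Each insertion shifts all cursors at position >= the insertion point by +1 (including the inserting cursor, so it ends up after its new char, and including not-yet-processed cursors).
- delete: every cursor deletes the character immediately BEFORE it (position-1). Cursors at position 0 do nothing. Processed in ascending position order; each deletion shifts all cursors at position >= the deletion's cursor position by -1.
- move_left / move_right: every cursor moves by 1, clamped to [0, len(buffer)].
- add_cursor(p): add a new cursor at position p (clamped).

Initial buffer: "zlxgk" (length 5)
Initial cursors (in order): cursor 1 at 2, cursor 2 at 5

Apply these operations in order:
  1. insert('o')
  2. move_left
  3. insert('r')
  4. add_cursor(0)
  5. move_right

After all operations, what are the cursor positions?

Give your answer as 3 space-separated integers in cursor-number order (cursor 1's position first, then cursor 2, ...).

Answer: 4 9 1

Derivation:
After op 1 (insert('o')): buffer="zloxgko" (len 7), cursors c1@3 c2@7, authorship ..1...2
After op 2 (move_left): buffer="zloxgko" (len 7), cursors c1@2 c2@6, authorship ..1...2
After op 3 (insert('r')): buffer="zlroxgkro" (len 9), cursors c1@3 c2@8, authorship ..11...22
After op 4 (add_cursor(0)): buffer="zlroxgkro" (len 9), cursors c3@0 c1@3 c2@8, authorship ..11...22
After op 5 (move_right): buffer="zlroxgkro" (len 9), cursors c3@1 c1@4 c2@9, authorship ..11...22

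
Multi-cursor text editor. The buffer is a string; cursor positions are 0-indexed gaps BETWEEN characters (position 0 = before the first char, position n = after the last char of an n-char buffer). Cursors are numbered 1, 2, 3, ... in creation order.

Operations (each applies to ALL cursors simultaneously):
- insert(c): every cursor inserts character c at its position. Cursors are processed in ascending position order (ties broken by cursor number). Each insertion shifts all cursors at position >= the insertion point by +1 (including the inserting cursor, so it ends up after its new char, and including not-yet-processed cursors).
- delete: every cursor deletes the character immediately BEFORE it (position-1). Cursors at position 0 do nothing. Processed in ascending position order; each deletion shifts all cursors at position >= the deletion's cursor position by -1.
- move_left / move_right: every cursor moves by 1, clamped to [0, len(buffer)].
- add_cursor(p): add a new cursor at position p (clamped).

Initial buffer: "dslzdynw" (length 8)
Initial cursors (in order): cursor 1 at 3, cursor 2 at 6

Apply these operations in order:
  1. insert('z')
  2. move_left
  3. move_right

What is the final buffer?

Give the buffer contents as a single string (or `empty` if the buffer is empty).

After op 1 (insert('z')): buffer="dslzzdyznw" (len 10), cursors c1@4 c2@8, authorship ...1...2..
After op 2 (move_left): buffer="dslzzdyznw" (len 10), cursors c1@3 c2@7, authorship ...1...2..
After op 3 (move_right): buffer="dslzzdyznw" (len 10), cursors c1@4 c2@8, authorship ...1...2..

Answer: dslzzdyznw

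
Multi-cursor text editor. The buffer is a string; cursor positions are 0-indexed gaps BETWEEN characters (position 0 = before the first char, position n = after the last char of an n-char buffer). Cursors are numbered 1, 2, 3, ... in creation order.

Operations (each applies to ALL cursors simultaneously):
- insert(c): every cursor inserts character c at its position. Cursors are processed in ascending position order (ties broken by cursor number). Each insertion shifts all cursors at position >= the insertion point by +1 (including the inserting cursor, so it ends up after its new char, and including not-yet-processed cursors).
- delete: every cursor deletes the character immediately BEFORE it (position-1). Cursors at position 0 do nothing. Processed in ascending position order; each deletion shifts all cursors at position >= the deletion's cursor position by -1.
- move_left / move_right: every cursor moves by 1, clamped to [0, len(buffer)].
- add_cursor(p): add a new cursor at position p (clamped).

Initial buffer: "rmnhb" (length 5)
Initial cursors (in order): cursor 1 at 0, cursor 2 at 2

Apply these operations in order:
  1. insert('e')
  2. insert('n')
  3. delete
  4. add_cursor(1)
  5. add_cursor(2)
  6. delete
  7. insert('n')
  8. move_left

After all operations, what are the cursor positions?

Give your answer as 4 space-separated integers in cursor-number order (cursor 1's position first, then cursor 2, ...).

After op 1 (insert('e')): buffer="ermenhb" (len 7), cursors c1@1 c2@4, authorship 1..2...
After op 2 (insert('n')): buffer="enrmennhb" (len 9), cursors c1@2 c2@6, authorship 11..22...
After op 3 (delete): buffer="ermenhb" (len 7), cursors c1@1 c2@4, authorship 1..2...
After op 4 (add_cursor(1)): buffer="ermenhb" (len 7), cursors c1@1 c3@1 c2@4, authorship 1..2...
After op 5 (add_cursor(2)): buffer="ermenhb" (len 7), cursors c1@1 c3@1 c4@2 c2@4, authorship 1..2...
After op 6 (delete): buffer="mnhb" (len 4), cursors c1@0 c3@0 c4@0 c2@1, authorship ....
After op 7 (insert('n')): buffer="nnnmnnhb" (len 8), cursors c1@3 c3@3 c4@3 c2@5, authorship 134.2...
After op 8 (move_left): buffer="nnnmnnhb" (len 8), cursors c1@2 c3@2 c4@2 c2@4, authorship 134.2...

Answer: 2 4 2 2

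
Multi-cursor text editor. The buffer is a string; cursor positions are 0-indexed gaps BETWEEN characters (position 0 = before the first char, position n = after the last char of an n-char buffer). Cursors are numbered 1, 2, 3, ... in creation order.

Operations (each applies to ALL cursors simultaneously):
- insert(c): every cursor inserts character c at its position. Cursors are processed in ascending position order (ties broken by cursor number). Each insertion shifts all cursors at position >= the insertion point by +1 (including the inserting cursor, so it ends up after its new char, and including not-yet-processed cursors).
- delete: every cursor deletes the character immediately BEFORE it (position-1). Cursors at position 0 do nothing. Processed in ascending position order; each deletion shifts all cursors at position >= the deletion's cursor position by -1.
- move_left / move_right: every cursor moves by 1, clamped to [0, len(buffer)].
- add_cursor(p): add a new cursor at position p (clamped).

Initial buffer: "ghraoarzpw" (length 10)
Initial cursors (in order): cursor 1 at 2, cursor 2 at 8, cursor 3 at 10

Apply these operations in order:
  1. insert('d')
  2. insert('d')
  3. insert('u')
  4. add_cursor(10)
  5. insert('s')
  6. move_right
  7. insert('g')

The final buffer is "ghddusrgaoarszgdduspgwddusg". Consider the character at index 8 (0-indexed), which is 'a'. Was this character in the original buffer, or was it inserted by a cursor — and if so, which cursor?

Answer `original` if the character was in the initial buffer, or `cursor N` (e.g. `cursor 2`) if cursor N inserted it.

Answer: original

Derivation:
After op 1 (insert('d')): buffer="ghdraoarzdpwd" (len 13), cursors c1@3 c2@10 c3@13, authorship ..1......2..3
After op 2 (insert('d')): buffer="ghddraoarzddpwdd" (len 16), cursors c1@4 c2@12 c3@16, authorship ..11......22..33
After op 3 (insert('u')): buffer="ghdduraoarzddupwddu" (len 19), cursors c1@5 c2@14 c3@19, authorship ..111......222..333
After op 4 (add_cursor(10)): buffer="ghdduraoarzddupwddu" (len 19), cursors c1@5 c4@10 c2@14 c3@19, authorship ..111......222..333
After op 5 (insert('s')): buffer="ghddusraoarszdduspwddus" (len 23), cursors c1@6 c4@12 c2@17 c3@23, authorship ..1111.....4.2222..3333
After op 6 (move_right): buffer="ghddusraoarszdduspwddus" (len 23), cursors c1@7 c4@13 c2@18 c3@23, authorship ..1111.....4.2222..3333
After op 7 (insert('g')): buffer="ghddusrgaoarszgdduspgwddusg" (len 27), cursors c1@8 c4@15 c2@21 c3@27, authorship ..1111.1....4.42222.2.33333
Authorship (.=original, N=cursor N): . . 1 1 1 1 . 1 . . . . 4 . 4 2 2 2 2 . 2 . 3 3 3 3 3
Index 8: author = original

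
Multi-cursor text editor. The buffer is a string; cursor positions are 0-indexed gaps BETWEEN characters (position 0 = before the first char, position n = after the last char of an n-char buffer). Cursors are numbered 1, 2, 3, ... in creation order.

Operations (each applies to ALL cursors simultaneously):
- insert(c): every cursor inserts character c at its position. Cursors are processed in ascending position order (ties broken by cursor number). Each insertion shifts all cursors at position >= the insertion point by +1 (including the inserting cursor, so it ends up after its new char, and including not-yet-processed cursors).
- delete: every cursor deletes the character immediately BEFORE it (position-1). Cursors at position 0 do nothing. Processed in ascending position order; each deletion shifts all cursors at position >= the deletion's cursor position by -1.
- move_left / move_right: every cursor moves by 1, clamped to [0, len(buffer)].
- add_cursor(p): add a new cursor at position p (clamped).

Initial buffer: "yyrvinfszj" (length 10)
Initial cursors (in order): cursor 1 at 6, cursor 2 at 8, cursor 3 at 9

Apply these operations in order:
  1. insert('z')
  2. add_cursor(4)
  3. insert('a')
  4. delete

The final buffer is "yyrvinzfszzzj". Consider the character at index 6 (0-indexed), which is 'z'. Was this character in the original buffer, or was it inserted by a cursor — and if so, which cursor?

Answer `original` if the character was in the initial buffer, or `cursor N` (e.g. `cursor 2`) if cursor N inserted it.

After op 1 (insert('z')): buffer="yyrvinzfszzzj" (len 13), cursors c1@7 c2@10 c3@12, authorship ......1..2.3.
After op 2 (add_cursor(4)): buffer="yyrvinzfszzzj" (len 13), cursors c4@4 c1@7 c2@10 c3@12, authorship ......1..2.3.
After op 3 (insert('a')): buffer="yyrvainzafszazzaj" (len 17), cursors c4@5 c1@9 c2@13 c3@16, authorship ....4..11..22.33.
After op 4 (delete): buffer="yyrvinzfszzzj" (len 13), cursors c4@4 c1@7 c2@10 c3@12, authorship ......1..2.3.
Authorship (.=original, N=cursor N): . . . . . . 1 . . 2 . 3 .
Index 6: author = 1

Answer: cursor 1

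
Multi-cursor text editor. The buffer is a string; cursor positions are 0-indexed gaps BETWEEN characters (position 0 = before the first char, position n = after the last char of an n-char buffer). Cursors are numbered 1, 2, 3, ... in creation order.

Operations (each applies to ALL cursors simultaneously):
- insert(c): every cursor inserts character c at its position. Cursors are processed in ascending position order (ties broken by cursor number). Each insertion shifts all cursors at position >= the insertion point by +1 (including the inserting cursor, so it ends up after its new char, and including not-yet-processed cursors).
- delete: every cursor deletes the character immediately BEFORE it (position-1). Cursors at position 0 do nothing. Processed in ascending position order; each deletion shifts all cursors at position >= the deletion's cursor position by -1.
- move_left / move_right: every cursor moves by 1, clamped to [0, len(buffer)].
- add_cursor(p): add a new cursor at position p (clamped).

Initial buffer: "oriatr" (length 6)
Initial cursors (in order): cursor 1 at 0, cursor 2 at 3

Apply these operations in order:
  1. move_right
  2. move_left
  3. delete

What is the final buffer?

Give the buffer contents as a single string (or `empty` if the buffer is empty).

Answer: oratr

Derivation:
After op 1 (move_right): buffer="oriatr" (len 6), cursors c1@1 c2@4, authorship ......
After op 2 (move_left): buffer="oriatr" (len 6), cursors c1@0 c2@3, authorship ......
After op 3 (delete): buffer="oratr" (len 5), cursors c1@0 c2@2, authorship .....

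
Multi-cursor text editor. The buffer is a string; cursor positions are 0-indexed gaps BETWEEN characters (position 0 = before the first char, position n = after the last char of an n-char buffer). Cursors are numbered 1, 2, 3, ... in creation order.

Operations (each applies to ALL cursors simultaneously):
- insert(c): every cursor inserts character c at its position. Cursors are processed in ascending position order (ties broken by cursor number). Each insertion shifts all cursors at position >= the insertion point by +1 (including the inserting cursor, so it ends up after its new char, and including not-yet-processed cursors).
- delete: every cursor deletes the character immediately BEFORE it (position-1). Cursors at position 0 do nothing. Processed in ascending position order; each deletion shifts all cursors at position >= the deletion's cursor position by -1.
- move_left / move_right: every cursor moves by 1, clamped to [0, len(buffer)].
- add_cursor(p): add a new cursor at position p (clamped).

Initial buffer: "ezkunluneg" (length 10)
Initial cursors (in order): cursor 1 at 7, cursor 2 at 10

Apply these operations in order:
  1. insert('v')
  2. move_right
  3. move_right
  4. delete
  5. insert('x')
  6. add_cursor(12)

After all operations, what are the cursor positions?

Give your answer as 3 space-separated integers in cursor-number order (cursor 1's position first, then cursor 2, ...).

Answer: 10 12 12

Derivation:
After op 1 (insert('v')): buffer="ezkunluvnegv" (len 12), cursors c1@8 c2@12, authorship .......1...2
After op 2 (move_right): buffer="ezkunluvnegv" (len 12), cursors c1@9 c2@12, authorship .......1...2
After op 3 (move_right): buffer="ezkunluvnegv" (len 12), cursors c1@10 c2@12, authorship .......1...2
After op 4 (delete): buffer="ezkunluvng" (len 10), cursors c1@9 c2@10, authorship .......1..
After op 5 (insert('x')): buffer="ezkunluvnxgx" (len 12), cursors c1@10 c2@12, authorship .......1.1.2
After op 6 (add_cursor(12)): buffer="ezkunluvnxgx" (len 12), cursors c1@10 c2@12 c3@12, authorship .......1.1.2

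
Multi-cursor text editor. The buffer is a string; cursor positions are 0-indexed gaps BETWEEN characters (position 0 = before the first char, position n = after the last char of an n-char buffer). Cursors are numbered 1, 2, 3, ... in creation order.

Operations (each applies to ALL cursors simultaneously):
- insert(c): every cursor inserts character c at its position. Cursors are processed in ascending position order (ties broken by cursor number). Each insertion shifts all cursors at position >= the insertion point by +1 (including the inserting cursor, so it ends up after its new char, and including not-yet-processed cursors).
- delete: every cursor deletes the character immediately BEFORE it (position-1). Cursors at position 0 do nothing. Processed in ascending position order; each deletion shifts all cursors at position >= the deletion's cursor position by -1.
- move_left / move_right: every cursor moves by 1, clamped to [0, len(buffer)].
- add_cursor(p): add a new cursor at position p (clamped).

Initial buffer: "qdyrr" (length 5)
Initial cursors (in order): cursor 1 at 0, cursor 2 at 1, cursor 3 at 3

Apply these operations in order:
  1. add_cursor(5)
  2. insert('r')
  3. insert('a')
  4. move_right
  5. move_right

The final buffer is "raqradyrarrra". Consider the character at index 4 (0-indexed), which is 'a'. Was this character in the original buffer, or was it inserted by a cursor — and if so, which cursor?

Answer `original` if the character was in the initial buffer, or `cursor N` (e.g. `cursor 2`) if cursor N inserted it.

After op 1 (add_cursor(5)): buffer="qdyrr" (len 5), cursors c1@0 c2@1 c3@3 c4@5, authorship .....
After op 2 (insert('r')): buffer="rqrdyrrrr" (len 9), cursors c1@1 c2@3 c3@6 c4@9, authorship 1.2..3..4
After op 3 (insert('a')): buffer="raqradyrarrra" (len 13), cursors c1@2 c2@5 c3@9 c4@13, authorship 11.22..33..44
After op 4 (move_right): buffer="raqradyrarrra" (len 13), cursors c1@3 c2@6 c3@10 c4@13, authorship 11.22..33..44
After op 5 (move_right): buffer="raqradyrarrra" (len 13), cursors c1@4 c2@7 c3@11 c4@13, authorship 11.22..33..44
Authorship (.=original, N=cursor N): 1 1 . 2 2 . . 3 3 . . 4 4
Index 4: author = 2

Answer: cursor 2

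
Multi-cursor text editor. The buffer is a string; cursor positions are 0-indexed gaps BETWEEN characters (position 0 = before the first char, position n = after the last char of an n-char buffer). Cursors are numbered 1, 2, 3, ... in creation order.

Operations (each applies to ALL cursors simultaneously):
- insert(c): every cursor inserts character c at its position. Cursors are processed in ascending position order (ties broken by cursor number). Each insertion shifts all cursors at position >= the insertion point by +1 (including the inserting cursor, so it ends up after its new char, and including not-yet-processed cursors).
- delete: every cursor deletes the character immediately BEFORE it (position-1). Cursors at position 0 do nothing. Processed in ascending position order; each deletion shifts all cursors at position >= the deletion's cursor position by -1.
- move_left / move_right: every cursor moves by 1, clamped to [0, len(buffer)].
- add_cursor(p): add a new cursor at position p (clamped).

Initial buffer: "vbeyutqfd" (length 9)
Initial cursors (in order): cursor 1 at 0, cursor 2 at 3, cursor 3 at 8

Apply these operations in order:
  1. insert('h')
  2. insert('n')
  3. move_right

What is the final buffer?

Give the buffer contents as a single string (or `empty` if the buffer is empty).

Answer: hnvbehnyutqfhnd

Derivation:
After op 1 (insert('h')): buffer="hvbehyutqfhd" (len 12), cursors c1@1 c2@5 c3@11, authorship 1...2.....3.
After op 2 (insert('n')): buffer="hnvbehnyutqfhnd" (len 15), cursors c1@2 c2@7 c3@14, authorship 11...22.....33.
After op 3 (move_right): buffer="hnvbehnyutqfhnd" (len 15), cursors c1@3 c2@8 c3@15, authorship 11...22.....33.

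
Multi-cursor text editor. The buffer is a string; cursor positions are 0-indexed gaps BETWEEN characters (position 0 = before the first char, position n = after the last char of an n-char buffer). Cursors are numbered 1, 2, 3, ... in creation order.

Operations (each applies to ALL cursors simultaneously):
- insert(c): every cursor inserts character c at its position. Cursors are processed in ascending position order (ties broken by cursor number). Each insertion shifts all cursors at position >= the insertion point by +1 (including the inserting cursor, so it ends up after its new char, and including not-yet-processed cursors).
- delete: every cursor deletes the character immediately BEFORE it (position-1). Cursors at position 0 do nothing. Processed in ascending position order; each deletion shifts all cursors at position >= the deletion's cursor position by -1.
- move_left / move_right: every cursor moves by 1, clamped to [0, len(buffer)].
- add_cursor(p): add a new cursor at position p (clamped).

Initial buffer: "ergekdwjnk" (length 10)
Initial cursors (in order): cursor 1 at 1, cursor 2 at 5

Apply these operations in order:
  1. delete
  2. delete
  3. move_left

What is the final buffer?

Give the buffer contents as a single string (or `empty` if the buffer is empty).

After op 1 (delete): buffer="rgedwjnk" (len 8), cursors c1@0 c2@3, authorship ........
After op 2 (delete): buffer="rgdwjnk" (len 7), cursors c1@0 c2@2, authorship .......
After op 3 (move_left): buffer="rgdwjnk" (len 7), cursors c1@0 c2@1, authorship .......

Answer: rgdwjnk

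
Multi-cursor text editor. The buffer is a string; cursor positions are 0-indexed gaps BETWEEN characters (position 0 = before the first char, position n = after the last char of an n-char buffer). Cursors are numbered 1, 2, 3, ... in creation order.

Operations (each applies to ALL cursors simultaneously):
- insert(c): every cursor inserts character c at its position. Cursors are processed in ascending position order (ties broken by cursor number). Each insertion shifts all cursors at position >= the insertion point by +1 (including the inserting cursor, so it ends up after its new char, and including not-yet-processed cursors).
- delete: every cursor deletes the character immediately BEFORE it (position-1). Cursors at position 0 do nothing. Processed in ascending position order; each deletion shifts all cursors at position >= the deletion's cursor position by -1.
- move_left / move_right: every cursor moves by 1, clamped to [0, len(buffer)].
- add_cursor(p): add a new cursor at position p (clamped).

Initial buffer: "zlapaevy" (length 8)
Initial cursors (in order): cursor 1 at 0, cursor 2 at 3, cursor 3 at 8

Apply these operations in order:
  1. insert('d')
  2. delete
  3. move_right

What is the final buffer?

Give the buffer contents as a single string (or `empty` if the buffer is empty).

Answer: zlapaevy

Derivation:
After op 1 (insert('d')): buffer="dzladpaevyd" (len 11), cursors c1@1 c2@5 c3@11, authorship 1...2.....3
After op 2 (delete): buffer="zlapaevy" (len 8), cursors c1@0 c2@3 c3@8, authorship ........
After op 3 (move_right): buffer="zlapaevy" (len 8), cursors c1@1 c2@4 c3@8, authorship ........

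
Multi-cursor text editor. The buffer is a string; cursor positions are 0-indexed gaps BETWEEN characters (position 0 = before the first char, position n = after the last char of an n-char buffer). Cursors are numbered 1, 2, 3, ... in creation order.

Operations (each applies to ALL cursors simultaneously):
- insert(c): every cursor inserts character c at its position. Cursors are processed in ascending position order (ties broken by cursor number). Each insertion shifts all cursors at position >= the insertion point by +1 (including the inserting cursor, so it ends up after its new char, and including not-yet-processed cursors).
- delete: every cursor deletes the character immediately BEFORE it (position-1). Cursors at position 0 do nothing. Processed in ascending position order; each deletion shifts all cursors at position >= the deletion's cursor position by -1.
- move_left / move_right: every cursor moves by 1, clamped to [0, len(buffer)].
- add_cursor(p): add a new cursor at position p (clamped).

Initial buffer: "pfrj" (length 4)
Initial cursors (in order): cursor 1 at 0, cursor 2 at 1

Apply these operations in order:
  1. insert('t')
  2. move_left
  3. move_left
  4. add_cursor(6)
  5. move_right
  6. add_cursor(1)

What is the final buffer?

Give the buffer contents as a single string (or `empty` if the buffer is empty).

Answer: tptfrj

Derivation:
After op 1 (insert('t')): buffer="tptfrj" (len 6), cursors c1@1 c2@3, authorship 1.2...
After op 2 (move_left): buffer="tptfrj" (len 6), cursors c1@0 c2@2, authorship 1.2...
After op 3 (move_left): buffer="tptfrj" (len 6), cursors c1@0 c2@1, authorship 1.2...
After op 4 (add_cursor(6)): buffer="tptfrj" (len 6), cursors c1@0 c2@1 c3@6, authorship 1.2...
After op 5 (move_right): buffer="tptfrj" (len 6), cursors c1@1 c2@2 c3@6, authorship 1.2...
After op 6 (add_cursor(1)): buffer="tptfrj" (len 6), cursors c1@1 c4@1 c2@2 c3@6, authorship 1.2...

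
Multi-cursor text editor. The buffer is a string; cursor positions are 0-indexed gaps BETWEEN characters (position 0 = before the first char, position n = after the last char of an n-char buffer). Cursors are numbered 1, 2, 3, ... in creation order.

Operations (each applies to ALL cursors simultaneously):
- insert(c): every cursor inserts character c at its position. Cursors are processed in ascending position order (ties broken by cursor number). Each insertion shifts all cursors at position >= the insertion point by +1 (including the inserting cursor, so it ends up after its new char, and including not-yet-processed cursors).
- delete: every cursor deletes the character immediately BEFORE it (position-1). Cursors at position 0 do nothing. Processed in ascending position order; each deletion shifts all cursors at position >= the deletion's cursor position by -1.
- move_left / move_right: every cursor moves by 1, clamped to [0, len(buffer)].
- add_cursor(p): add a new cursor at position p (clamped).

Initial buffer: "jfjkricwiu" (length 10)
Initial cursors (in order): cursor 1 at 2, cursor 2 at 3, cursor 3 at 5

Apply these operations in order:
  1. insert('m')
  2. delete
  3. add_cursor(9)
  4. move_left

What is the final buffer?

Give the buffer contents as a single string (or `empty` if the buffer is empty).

After op 1 (insert('m')): buffer="jfmjmkrmicwiu" (len 13), cursors c1@3 c2@5 c3@8, authorship ..1.2..3.....
After op 2 (delete): buffer="jfjkricwiu" (len 10), cursors c1@2 c2@3 c3@5, authorship ..........
After op 3 (add_cursor(9)): buffer="jfjkricwiu" (len 10), cursors c1@2 c2@3 c3@5 c4@9, authorship ..........
After op 4 (move_left): buffer="jfjkricwiu" (len 10), cursors c1@1 c2@2 c3@4 c4@8, authorship ..........

Answer: jfjkricwiu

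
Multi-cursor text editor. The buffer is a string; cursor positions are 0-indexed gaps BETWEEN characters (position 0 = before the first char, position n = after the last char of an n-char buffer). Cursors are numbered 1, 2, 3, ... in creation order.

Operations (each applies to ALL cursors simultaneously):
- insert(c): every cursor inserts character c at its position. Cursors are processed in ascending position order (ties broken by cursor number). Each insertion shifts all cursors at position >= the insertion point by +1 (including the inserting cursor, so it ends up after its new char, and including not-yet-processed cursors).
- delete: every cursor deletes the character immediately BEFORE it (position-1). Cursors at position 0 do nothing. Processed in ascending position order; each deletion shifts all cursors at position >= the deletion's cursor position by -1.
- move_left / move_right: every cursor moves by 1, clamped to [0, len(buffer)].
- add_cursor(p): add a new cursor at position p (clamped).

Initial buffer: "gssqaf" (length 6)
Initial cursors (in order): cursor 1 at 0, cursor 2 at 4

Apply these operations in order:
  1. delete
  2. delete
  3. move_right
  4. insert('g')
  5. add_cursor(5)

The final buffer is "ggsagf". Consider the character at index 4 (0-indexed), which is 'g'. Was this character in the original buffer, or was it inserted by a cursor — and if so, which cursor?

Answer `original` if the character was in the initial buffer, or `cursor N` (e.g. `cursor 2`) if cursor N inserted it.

Answer: cursor 2

Derivation:
After op 1 (delete): buffer="gssaf" (len 5), cursors c1@0 c2@3, authorship .....
After op 2 (delete): buffer="gsaf" (len 4), cursors c1@0 c2@2, authorship ....
After op 3 (move_right): buffer="gsaf" (len 4), cursors c1@1 c2@3, authorship ....
After op 4 (insert('g')): buffer="ggsagf" (len 6), cursors c1@2 c2@5, authorship .1..2.
After op 5 (add_cursor(5)): buffer="ggsagf" (len 6), cursors c1@2 c2@5 c3@5, authorship .1..2.
Authorship (.=original, N=cursor N): . 1 . . 2 .
Index 4: author = 2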